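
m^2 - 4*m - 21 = (m - 7)*(m + 3)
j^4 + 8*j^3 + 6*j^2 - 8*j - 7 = (j - 1)*(j + 1)^2*(j + 7)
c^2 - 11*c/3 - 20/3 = (c - 5)*(c + 4/3)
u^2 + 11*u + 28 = (u + 4)*(u + 7)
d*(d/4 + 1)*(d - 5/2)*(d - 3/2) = d^4/4 - 49*d^2/16 + 15*d/4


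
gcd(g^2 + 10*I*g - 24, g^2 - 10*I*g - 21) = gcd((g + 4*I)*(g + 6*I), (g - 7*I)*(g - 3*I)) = 1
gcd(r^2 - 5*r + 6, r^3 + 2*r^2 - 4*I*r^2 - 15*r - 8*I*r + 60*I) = r - 3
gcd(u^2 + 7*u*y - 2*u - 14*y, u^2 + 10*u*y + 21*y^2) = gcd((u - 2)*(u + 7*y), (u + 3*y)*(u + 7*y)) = u + 7*y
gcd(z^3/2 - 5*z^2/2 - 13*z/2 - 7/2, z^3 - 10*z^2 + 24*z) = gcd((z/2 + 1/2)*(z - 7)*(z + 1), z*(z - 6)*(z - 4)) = 1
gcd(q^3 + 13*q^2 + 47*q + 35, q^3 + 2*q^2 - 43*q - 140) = q + 5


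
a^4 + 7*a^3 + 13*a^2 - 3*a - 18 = (a - 1)*(a + 2)*(a + 3)^2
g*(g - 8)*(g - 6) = g^3 - 14*g^2 + 48*g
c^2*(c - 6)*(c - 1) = c^4 - 7*c^3 + 6*c^2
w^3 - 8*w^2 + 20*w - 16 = (w - 4)*(w - 2)^2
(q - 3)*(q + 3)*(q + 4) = q^3 + 4*q^2 - 9*q - 36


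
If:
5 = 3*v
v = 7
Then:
No Solution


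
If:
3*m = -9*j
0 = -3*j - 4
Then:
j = -4/3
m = 4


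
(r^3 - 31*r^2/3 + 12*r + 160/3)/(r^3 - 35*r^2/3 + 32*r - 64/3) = (3*r^2 - 7*r - 20)/(3*r^2 - 11*r + 8)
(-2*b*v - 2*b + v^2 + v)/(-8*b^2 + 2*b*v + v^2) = (v + 1)/(4*b + v)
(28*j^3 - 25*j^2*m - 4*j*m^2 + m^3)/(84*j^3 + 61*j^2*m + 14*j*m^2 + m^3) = (7*j^2 - 8*j*m + m^2)/(21*j^2 + 10*j*m + m^2)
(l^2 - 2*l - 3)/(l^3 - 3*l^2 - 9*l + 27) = (l + 1)/(l^2 - 9)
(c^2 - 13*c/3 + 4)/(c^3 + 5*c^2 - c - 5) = (c^2 - 13*c/3 + 4)/(c^3 + 5*c^2 - c - 5)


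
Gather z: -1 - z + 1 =-z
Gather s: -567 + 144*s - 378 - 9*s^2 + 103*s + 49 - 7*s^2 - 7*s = -16*s^2 + 240*s - 896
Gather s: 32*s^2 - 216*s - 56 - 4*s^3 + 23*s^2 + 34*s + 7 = -4*s^3 + 55*s^2 - 182*s - 49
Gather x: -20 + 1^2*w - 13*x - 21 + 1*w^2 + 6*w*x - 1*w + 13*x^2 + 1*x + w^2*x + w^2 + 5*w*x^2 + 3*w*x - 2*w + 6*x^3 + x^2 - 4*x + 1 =2*w^2 - 2*w + 6*x^3 + x^2*(5*w + 14) + x*(w^2 + 9*w - 16) - 40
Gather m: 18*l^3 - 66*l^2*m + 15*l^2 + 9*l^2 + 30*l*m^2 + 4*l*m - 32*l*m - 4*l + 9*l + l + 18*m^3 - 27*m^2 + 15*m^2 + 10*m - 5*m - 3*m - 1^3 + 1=18*l^3 + 24*l^2 + 6*l + 18*m^3 + m^2*(30*l - 12) + m*(-66*l^2 - 28*l + 2)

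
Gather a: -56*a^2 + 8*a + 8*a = -56*a^2 + 16*a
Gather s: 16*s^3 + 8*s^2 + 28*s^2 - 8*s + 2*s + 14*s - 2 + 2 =16*s^3 + 36*s^2 + 8*s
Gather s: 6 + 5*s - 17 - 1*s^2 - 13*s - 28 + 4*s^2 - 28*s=3*s^2 - 36*s - 39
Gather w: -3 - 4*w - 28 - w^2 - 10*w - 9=-w^2 - 14*w - 40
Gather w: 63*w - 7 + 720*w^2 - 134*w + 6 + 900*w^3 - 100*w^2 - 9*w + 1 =900*w^3 + 620*w^2 - 80*w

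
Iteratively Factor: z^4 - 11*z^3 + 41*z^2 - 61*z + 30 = (z - 5)*(z^3 - 6*z^2 + 11*z - 6) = (z - 5)*(z - 1)*(z^2 - 5*z + 6) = (z - 5)*(z - 2)*(z - 1)*(z - 3)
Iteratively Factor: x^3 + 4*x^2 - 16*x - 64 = (x + 4)*(x^2 - 16) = (x - 4)*(x + 4)*(x + 4)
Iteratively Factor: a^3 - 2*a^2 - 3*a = (a + 1)*(a^2 - 3*a) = a*(a + 1)*(a - 3)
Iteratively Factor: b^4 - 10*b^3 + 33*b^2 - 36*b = (b - 4)*(b^3 - 6*b^2 + 9*b) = b*(b - 4)*(b^2 - 6*b + 9) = b*(b - 4)*(b - 3)*(b - 3)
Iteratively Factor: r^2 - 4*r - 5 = (r + 1)*(r - 5)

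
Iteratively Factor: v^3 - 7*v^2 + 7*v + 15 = (v - 3)*(v^2 - 4*v - 5) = (v - 3)*(v + 1)*(v - 5)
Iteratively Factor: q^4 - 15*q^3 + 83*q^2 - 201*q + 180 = (q - 3)*(q^3 - 12*q^2 + 47*q - 60) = (q - 3)^2*(q^2 - 9*q + 20) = (q - 4)*(q - 3)^2*(q - 5)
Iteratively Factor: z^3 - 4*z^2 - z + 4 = (z - 1)*(z^2 - 3*z - 4) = (z - 4)*(z - 1)*(z + 1)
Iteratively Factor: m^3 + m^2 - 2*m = (m)*(m^2 + m - 2) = m*(m + 2)*(m - 1)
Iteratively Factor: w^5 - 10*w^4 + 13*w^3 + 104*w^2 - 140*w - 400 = (w - 4)*(w^4 - 6*w^3 - 11*w^2 + 60*w + 100) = (w - 4)*(w + 2)*(w^3 - 8*w^2 + 5*w + 50) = (w - 5)*(w - 4)*(w + 2)*(w^2 - 3*w - 10) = (w - 5)*(w - 4)*(w + 2)^2*(w - 5)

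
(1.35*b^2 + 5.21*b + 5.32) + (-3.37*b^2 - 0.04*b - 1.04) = -2.02*b^2 + 5.17*b + 4.28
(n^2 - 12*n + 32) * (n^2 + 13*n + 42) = n^4 + n^3 - 82*n^2 - 88*n + 1344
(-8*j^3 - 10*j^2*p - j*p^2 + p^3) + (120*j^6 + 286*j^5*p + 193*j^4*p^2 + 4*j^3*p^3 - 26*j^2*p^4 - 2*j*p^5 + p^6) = 120*j^6 + 286*j^5*p + 193*j^4*p^2 + 4*j^3*p^3 - 8*j^3 - 26*j^2*p^4 - 10*j^2*p - 2*j*p^5 - j*p^2 + p^6 + p^3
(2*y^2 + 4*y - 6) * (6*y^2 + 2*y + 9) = 12*y^4 + 28*y^3 - 10*y^2 + 24*y - 54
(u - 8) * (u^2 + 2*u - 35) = u^3 - 6*u^2 - 51*u + 280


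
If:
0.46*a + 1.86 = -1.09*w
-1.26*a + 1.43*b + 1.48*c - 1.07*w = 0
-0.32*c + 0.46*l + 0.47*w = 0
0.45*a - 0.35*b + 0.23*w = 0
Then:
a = -2.3695652173913*w - 4.04347826086957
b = -2.38944099378882*w - 5.19875776397516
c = 1.01435705892228*w + 1.58070337418163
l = 1.09961973856114 - 0.31609943727146*w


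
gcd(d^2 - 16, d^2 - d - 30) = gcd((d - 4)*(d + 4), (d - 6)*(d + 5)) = 1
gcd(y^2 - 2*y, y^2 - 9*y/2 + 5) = y - 2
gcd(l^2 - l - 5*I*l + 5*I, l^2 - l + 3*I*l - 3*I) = l - 1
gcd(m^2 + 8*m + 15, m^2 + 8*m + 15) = m^2 + 8*m + 15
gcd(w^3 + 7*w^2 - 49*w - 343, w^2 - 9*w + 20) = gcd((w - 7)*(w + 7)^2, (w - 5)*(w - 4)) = 1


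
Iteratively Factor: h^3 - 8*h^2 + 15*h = (h)*(h^2 - 8*h + 15) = h*(h - 5)*(h - 3)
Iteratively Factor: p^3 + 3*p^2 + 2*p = (p + 1)*(p^2 + 2*p) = p*(p + 1)*(p + 2)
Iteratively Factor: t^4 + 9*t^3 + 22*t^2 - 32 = (t - 1)*(t^3 + 10*t^2 + 32*t + 32) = (t - 1)*(t + 2)*(t^2 + 8*t + 16) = (t - 1)*(t + 2)*(t + 4)*(t + 4)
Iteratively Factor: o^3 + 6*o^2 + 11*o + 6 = (o + 3)*(o^2 + 3*o + 2) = (o + 2)*(o + 3)*(o + 1)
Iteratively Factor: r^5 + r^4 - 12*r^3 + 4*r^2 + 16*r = (r - 2)*(r^4 + 3*r^3 - 6*r^2 - 8*r) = (r - 2)^2*(r^3 + 5*r^2 + 4*r) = r*(r - 2)^2*(r^2 + 5*r + 4) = r*(r - 2)^2*(r + 4)*(r + 1)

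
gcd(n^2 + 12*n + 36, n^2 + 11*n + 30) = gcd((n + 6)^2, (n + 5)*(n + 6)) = n + 6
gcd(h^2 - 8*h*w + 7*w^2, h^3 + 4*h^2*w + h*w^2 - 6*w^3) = -h + w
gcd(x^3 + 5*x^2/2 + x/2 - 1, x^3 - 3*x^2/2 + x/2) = x - 1/2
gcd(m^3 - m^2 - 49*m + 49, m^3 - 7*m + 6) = m - 1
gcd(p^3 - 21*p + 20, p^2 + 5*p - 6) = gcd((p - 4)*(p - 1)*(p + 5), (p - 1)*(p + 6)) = p - 1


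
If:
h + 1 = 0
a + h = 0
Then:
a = 1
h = -1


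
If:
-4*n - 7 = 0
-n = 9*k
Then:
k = 7/36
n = -7/4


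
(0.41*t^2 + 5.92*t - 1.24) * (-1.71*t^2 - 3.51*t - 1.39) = -0.7011*t^4 - 11.5623*t^3 - 19.2287*t^2 - 3.8764*t + 1.7236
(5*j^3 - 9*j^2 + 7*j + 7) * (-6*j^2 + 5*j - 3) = -30*j^5 + 79*j^4 - 102*j^3 + 20*j^2 + 14*j - 21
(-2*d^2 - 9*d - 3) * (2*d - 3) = -4*d^3 - 12*d^2 + 21*d + 9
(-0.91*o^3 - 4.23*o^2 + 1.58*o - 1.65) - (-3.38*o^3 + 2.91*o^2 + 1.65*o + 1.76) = 2.47*o^3 - 7.14*o^2 - 0.0699999999999998*o - 3.41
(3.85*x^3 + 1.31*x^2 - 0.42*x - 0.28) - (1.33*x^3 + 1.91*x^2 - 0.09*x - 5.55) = 2.52*x^3 - 0.6*x^2 - 0.33*x + 5.27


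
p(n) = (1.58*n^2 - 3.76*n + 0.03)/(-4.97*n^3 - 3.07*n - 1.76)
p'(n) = (3.16*n - 3.76)/(-4.97*n^3 - 3.07*n - 1.76) + (14.91*n^2 + 3.07)*(1.58*n^2 - 3.76*n + 0.03)/(-4.97*n^3 - 3.07*n - 1.76)^2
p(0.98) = 0.23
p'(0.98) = -0.35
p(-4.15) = 0.12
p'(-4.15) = 0.04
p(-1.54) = 0.45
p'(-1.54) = 0.42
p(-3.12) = 0.17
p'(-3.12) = 0.07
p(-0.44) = 140.51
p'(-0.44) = 58726.03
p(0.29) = 0.33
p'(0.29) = 0.50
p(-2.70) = 0.21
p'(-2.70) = 0.10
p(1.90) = 0.03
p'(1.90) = -0.10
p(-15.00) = 0.02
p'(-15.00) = 0.00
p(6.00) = -0.03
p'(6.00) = 0.00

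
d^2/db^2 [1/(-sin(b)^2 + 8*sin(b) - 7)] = 2*(2*sin(b)^3 - 10*sin(b)^2 + 5*sin(b) + 57)/((sin(b) - 7)^3*(sin(b) - 1)^2)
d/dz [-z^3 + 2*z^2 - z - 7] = -3*z^2 + 4*z - 1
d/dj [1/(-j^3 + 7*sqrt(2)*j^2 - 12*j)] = (3*j^2 - 14*sqrt(2)*j + 12)/(j^2*(j^2 - 7*sqrt(2)*j + 12)^2)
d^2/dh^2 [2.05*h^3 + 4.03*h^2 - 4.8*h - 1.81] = 12.3*h + 8.06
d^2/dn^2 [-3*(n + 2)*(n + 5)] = -6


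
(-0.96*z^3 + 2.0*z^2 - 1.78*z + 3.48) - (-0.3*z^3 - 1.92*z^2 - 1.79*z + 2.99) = -0.66*z^3 + 3.92*z^2 + 0.01*z + 0.49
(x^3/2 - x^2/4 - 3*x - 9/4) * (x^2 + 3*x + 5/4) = x^5/2 + 5*x^4/4 - 25*x^3/8 - 185*x^2/16 - 21*x/2 - 45/16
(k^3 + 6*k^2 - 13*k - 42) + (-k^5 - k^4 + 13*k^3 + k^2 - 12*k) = -k^5 - k^4 + 14*k^3 + 7*k^2 - 25*k - 42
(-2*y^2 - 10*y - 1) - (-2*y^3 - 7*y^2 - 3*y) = 2*y^3 + 5*y^2 - 7*y - 1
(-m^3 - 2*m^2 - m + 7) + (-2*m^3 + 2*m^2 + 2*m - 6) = -3*m^3 + m + 1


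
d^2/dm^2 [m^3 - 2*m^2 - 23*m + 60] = 6*m - 4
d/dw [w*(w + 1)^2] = (w + 1)*(3*w + 1)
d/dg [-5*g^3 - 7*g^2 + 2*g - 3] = -15*g^2 - 14*g + 2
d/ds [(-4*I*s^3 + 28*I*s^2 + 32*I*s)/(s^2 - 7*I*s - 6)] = (-4*I*s^4 - 56*s^3 + s^2*(196 + 40*I) - 336*I*s - 192*I)/(s^4 - 14*I*s^3 - 61*s^2 + 84*I*s + 36)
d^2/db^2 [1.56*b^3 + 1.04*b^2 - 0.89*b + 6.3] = 9.36*b + 2.08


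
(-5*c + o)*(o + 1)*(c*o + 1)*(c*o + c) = -5*c^3*o^3 - 10*c^3*o^2 - 5*c^3*o + c^2*o^4 + 2*c^2*o^3 - 4*c^2*o^2 - 10*c^2*o - 5*c^2 + c*o^3 + 2*c*o^2 + c*o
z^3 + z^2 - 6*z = z*(z - 2)*(z + 3)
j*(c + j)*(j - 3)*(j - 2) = c*j^3 - 5*c*j^2 + 6*c*j + j^4 - 5*j^3 + 6*j^2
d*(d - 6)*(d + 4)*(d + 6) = d^4 + 4*d^3 - 36*d^2 - 144*d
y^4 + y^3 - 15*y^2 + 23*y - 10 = (y - 2)*(y - 1)^2*(y + 5)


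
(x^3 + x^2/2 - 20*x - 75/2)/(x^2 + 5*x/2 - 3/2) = (2*x^2 - 5*x - 25)/(2*x - 1)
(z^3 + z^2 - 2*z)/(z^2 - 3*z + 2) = z*(z + 2)/(z - 2)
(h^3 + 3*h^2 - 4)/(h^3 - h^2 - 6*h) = (h^2 + h - 2)/(h*(h - 3))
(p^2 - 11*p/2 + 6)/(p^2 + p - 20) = (p - 3/2)/(p + 5)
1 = 1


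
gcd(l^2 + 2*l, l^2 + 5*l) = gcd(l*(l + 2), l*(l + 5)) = l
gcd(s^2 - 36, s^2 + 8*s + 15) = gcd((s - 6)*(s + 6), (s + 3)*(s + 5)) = 1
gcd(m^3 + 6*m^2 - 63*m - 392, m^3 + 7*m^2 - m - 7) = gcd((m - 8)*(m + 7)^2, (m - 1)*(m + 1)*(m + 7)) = m + 7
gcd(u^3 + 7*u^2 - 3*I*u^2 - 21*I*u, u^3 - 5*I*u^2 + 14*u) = u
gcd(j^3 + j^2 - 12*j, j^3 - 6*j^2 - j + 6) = 1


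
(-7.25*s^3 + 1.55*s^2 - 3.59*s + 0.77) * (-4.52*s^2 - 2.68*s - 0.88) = 32.77*s^5 + 12.424*s^4 + 18.4528*s^3 + 4.7768*s^2 + 1.0956*s - 0.6776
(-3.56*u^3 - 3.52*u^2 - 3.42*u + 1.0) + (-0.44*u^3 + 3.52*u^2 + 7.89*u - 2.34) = -4.0*u^3 + 4.47*u - 1.34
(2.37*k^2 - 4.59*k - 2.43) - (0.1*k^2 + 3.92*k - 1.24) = 2.27*k^2 - 8.51*k - 1.19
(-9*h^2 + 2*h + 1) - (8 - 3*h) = -9*h^2 + 5*h - 7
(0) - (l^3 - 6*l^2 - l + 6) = -l^3 + 6*l^2 + l - 6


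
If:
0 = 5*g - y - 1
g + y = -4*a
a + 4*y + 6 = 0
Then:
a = 16/37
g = -9/74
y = -119/74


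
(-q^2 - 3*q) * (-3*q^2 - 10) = 3*q^4 + 9*q^3 + 10*q^2 + 30*q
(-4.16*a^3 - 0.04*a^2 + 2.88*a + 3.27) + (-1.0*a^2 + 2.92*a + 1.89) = -4.16*a^3 - 1.04*a^2 + 5.8*a + 5.16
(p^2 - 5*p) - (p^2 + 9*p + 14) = -14*p - 14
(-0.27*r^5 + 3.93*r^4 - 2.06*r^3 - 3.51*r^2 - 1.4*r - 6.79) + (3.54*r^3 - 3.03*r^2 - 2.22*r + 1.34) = -0.27*r^5 + 3.93*r^4 + 1.48*r^3 - 6.54*r^2 - 3.62*r - 5.45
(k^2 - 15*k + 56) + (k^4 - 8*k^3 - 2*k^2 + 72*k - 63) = k^4 - 8*k^3 - k^2 + 57*k - 7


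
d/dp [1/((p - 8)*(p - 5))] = (13 - 2*p)/(p^4 - 26*p^3 + 249*p^2 - 1040*p + 1600)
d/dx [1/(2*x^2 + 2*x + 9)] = 2*(-2*x - 1)/(2*x^2 + 2*x + 9)^2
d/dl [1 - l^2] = -2*l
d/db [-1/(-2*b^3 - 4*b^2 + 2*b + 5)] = 2*(-3*b^2 - 4*b + 1)/(2*b^3 + 4*b^2 - 2*b - 5)^2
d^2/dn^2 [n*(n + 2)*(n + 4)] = 6*n + 12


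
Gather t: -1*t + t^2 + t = t^2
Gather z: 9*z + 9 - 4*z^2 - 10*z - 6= -4*z^2 - z + 3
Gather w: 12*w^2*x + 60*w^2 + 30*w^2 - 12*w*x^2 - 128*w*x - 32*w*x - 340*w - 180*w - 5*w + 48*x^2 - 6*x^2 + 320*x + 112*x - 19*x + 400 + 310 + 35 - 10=w^2*(12*x + 90) + w*(-12*x^2 - 160*x - 525) + 42*x^2 + 413*x + 735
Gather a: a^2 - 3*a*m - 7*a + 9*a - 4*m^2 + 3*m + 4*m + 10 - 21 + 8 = a^2 + a*(2 - 3*m) - 4*m^2 + 7*m - 3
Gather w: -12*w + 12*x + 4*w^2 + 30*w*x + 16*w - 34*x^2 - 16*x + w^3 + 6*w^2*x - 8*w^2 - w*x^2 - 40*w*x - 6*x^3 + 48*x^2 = w^3 + w^2*(6*x - 4) + w*(-x^2 - 10*x + 4) - 6*x^3 + 14*x^2 - 4*x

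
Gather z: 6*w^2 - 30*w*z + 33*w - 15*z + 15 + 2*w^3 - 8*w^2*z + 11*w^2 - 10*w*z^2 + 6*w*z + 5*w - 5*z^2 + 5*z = 2*w^3 + 17*w^2 + 38*w + z^2*(-10*w - 5) + z*(-8*w^2 - 24*w - 10) + 15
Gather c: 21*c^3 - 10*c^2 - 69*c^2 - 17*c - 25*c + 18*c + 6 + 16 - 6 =21*c^3 - 79*c^2 - 24*c + 16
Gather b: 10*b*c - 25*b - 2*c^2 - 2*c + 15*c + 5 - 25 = b*(10*c - 25) - 2*c^2 + 13*c - 20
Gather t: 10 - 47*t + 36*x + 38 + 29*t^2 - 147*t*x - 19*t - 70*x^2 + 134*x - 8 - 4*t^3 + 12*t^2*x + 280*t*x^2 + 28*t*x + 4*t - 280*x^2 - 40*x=-4*t^3 + t^2*(12*x + 29) + t*(280*x^2 - 119*x - 62) - 350*x^2 + 130*x + 40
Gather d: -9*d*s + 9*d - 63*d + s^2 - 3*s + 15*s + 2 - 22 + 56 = d*(-9*s - 54) + s^2 + 12*s + 36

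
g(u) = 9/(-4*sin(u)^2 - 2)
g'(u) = 72*sin(u)*cos(u)/(-4*sin(u)^2 - 2)^2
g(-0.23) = -4.08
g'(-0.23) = -3.28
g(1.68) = -1.51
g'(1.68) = -0.22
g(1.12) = -1.72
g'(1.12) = 1.03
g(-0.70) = -2.46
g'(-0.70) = -2.65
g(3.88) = -2.36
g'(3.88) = 2.47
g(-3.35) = -4.15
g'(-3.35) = -3.09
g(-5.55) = -2.37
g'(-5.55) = 2.49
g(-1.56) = -1.50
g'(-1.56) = -0.02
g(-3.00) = -4.33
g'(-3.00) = 2.33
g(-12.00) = -2.86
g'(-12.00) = 3.28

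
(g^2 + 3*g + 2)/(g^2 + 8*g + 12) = (g + 1)/(g + 6)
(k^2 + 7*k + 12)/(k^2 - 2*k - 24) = (k + 3)/(k - 6)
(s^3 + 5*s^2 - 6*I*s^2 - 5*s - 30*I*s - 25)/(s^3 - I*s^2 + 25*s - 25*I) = (s + 5)/(s + 5*I)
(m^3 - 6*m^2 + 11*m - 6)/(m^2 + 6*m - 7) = (m^2 - 5*m + 6)/(m + 7)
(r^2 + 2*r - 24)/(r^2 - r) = (r^2 + 2*r - 24)/(r*(r - 1))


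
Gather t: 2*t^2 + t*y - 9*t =2*t^2 + t*(y - 9)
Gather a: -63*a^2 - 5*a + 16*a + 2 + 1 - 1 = -63*a^2 + 11*a + 2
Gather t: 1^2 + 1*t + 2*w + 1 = t + 2*w + 2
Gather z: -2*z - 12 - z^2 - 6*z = -z^2 - 8*z - 12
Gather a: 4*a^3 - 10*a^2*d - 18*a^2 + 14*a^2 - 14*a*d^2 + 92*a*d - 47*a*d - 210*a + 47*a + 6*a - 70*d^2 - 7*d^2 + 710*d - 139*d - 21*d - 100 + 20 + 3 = 4*a^3 + a^2*(-10*d - 4) + a*(-14*d^2 + 45*d - 157) - 77*d^2 + 550*d - 77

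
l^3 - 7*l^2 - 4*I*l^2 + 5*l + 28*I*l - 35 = (l - 7)*(l - 5*I)*(l + I)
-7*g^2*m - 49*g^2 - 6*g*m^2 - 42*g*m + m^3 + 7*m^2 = (-7*g + m)*(g + m)*(m + 7)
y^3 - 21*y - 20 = (y - 5)*(y + 1)*(y + 4)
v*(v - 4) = v^2 - 4*v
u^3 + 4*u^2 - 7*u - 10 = (u - 2)*(u + 1)*(u + 5)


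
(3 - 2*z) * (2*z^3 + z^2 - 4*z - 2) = -4*z^4 + 4*z^3 + 11*z^2 - 8*z - 6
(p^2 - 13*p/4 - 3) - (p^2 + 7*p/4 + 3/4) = -5*p - 15/4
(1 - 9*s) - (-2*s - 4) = 5 - 7*s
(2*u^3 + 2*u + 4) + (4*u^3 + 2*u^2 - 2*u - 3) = 6*u^3 + 2*u^2 + 1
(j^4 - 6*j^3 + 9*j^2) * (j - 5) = j^5 - 11*j^4 + 39*j^3 - 45*j^2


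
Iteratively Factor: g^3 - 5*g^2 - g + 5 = (g - 5)*(g^2 - 1) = (g - 5)*(g + 1)*(g - 1)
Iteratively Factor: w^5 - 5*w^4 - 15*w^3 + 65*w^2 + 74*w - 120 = (w - 4)*(w^4 - w^3 - 19*w^2 - 11*w + 30) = (w - 4)*(w - 1)*(w^3 - 19*w - 30) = (w - 4)*(w - 1)*(w + 3)*(w^2 - 3*w - 10) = (w - 5)*(w - 4)*(w - 1)*(w + 3)*(w + 2)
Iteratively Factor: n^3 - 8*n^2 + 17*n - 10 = (n - 1)*(n^2 - 7*n + 10) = (n - 2)*(n - 1)*(n - 5)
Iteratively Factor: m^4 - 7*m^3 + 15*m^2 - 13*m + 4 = (m - 1)*(m^3 - 6*m^2 + 9*m - 4) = (m - 1)^2*(m^2 - 5*m + 4) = (m - 1)^3*(m - 4)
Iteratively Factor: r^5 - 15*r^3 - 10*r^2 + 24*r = (r - 4)*(r^4 + 4*r^3 + r^2 - 6*r) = (r - 4)*(r + 3)*(r^3 + r^2 - 2*r) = (r - 4)*(r - 1)*(r + 3)*(r^2 + 2*r) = r*(r - 4)*(r - 1)*(r + 3)*(r + 2)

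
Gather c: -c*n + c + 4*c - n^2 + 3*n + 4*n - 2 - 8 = c*(5 - n) - n^2 + 7*n - 10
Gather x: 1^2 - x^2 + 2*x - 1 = -x^2 + 2*x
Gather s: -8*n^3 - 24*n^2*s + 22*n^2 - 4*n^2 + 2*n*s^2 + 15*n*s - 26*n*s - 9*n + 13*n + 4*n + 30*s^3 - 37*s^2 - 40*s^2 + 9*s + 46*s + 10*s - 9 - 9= -8*n^3 + 18*n^2 + 8*n + 30*s^3 + s^2*(2*n - 77) + s*(-24*n^2 - 11*n + 65) - 18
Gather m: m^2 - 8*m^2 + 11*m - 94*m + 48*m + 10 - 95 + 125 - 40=-7*m^2 - 35*m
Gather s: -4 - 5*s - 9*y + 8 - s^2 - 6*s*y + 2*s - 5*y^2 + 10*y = -s^2 + s*(-6*y - 3) - 5*y^2 + y + 4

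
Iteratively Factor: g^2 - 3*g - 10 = (g - 5)*(g + 2)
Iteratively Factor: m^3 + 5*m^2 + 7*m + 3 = (m + 3)*(m^2 + 2*m + 1) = (m + 1)*(m + 3)*(m + 1)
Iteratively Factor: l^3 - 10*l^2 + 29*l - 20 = (l - 5)*(l^2 - 5*l + 4) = (l - 5)*(l - 4)*(l - 1)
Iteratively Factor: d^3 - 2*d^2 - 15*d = (d - 5)*(d^2 + 3*d) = d*(d - 5)*(d + 3)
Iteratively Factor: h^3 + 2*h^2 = (h)*(h^2 + 2*h) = h^2*(h + 2)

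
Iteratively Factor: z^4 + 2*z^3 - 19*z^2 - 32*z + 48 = (z - 4)*(z^3 + 6*z^2 + 5*z - 12) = (z - 4)*(z + 4)*(z^2 + 2*z - 3) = (z - 4)*(z + 3)*(z + 4)*(z - 1)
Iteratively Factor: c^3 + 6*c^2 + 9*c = (c + 3)*(c^2 + 3*c) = c*(c + 3)*(c + 3)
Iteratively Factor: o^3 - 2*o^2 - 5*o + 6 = (o - 1)*(o^2 - o - 6) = (o - 1)*(o + 2)*(o - 3)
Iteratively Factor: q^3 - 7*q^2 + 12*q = (q - 4)*(q^2 - 3*q) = q*(q - 4)*(q - 3)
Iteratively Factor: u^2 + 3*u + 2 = (u + 2)*(u + 1)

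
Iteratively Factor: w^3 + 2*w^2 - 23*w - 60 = (w + 3)*(w^2 - w - 20) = (w - 5)*(w + 3)*(w + 4)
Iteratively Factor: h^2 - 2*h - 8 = (h + 2)*(h - 4)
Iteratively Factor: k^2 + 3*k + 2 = (k + 1)*(k + 2)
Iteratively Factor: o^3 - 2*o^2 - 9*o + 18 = (o + 3)*(o^2 - 5*o + 6) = (o - 3)*(o + 3)*(o - 2)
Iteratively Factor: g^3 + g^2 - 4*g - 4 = (g - 2)*(g^2 + 3*g + 2) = (g - 2)*(g + 2)*(g + 1)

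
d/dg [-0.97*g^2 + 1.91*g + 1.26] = 1.91 - 1.94*g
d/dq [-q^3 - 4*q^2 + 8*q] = -3*q^2 - 8*q + 8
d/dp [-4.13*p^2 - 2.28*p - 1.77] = -8.26*p - 2.28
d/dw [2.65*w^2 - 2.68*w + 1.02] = 5.3*w - 2.68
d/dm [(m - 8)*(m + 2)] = 2*m - 6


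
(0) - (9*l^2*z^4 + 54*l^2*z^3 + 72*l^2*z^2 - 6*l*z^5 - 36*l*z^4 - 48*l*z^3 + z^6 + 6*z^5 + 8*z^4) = -9*l^2*z^4 - 54*l^2*z^3 - 72*l^2*z^2 + 6*l*z^5 + 36*l*z^4 + 48*l*z^3 - z^6 - 6*z^5 - 8*z^4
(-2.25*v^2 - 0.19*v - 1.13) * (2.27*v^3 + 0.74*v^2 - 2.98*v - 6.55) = -5.1075*v^5 - 2.0963*v^4 + 3.9993*v^3 + 14.4675*v^2 + 4.6119*v + 7.4015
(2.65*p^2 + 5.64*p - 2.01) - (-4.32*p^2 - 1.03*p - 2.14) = 6.97*p^2 + 6.67*p + 0.13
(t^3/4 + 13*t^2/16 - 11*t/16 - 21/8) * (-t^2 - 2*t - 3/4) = -t^5/4 - 21*t^4/16 - 9*t^3/8 + 217*t^2/64 + 369*t/64 + 63/32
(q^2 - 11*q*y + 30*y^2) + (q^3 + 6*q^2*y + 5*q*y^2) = q^3 + 6*q^2*y + q^2 + 5*q*y^2 - 11*q*y + 30*y^2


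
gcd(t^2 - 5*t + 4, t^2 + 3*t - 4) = t - 1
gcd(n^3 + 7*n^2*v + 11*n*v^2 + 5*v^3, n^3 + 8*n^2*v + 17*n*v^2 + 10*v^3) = n^2 + 6*n*v + 5*v^2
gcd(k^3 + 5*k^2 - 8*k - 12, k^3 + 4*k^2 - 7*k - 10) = k^2 - k - 2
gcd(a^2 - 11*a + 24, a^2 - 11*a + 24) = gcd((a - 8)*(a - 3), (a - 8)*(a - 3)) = a^2 - 11*a + 24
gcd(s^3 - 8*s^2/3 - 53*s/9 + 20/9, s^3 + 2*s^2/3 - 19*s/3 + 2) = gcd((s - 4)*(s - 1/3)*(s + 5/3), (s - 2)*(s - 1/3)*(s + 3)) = s - 1/3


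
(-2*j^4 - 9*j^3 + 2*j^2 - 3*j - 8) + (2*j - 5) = -2*j^4 - 9*j^3 + 2*j^2 - j - 13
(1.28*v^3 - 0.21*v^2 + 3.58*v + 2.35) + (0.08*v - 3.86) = 1.28*v^3 - 0.21*v^2 + 3.66*v - 1.51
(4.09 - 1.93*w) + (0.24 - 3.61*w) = 4.33 - 5.54*w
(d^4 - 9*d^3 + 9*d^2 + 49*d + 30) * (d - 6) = d^5 - 15*d^4 + 63*d^3 - 5*d^2 - 264*d - 180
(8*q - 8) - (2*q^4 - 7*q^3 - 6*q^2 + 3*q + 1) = -2*q^4 + 7*q^3 + 6*q^2 + 5*q - 9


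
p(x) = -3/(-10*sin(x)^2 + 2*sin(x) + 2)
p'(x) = -3*(20*sin(x)*cos(x) - 2*cos(x))/(-10*sin(x)^2 + 2*sin(x) + 2)^2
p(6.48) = -1.49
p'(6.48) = -1.39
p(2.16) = 0.92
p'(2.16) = 2.31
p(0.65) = 6.64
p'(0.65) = -118.04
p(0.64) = 8.06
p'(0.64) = -172.88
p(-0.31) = -6.53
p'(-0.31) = 109.73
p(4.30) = 0.36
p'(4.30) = -0.36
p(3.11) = -1.46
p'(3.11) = -0.97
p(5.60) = 0.92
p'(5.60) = 3.23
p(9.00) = -2.66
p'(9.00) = 13.46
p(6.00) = -4.54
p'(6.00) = 50.11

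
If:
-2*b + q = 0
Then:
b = q/2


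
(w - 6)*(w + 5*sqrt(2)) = w^2 - 6*w + 5*sqrt(2)*w - 30*sqrt(2)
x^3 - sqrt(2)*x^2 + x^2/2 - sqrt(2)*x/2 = x*(x + 1/2)*(x - sqrt(2))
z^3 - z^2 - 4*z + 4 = (z - 2)*(z - 1)*(z + 2)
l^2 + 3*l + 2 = (l + 1)*(l + 2)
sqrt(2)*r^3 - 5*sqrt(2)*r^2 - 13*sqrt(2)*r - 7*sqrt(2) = (r - 7)*(r + 1)*(sqrt(2)*r + sqrt(2))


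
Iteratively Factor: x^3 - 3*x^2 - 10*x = (x + 2)*(x^2 - 5*x) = (x - 5)*(x + 2)*(x)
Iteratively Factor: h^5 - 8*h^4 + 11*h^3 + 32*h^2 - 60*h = (h + 2)*(h^4 - 10*h^3 + 31*h^2 - 30*h) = (h - 5)*(h + 2)*(h^3 - 5*h^2 + 6*h) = (h - 5)*(h - 2)*(h + 2)*(h^2 - 3*h) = (h - 5)*(h - 3)*(h - 2)*(h + 2)*(h)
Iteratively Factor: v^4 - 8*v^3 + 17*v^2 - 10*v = (v - 1)*(v^3 - 7*v^2 + 10*v) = (v - 5)*(v - 1)*(v^2 - 2*v) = (v - 5)*(v - 2)*(v - 1)*(v)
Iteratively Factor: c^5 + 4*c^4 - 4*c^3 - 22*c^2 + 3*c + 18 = (c + 3)*(c^4 + c^3 - 7*c^2 - c + 6) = (c - 1)*(c + 3)*(c^3 + 2*c^2 - 5*c - 6) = (c - 1)*(c + 3)^2*(c^2 - c - 2) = (c - 1)*(c + 1)*(c + 3)^2*(c - 2)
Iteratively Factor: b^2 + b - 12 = (b - 3)*(b + 4)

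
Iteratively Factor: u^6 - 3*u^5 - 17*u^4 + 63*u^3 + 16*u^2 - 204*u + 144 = (u - 1)*(u^5 - 2*u^4 - 19*u^3 + 44*u^2 + 60*u - 144) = (u - 1)*(u + 2)*(u^4 - 4*u^3 - 11*u^2 + 66*u - 72) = (u - 3)*(u - 1)*(u + 2)*(u^3 - u^2 - 14*u + 24) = (u - 3)*(u - 1)*(u + 2)*(u + 4)*(u^2 - 5*u + 6) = (u - 3)^2*(u - 1)*(u + 2)*(u + 4)*(u - 2)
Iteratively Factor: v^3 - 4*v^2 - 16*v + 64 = (v + 4)*(v^2 - 8*v + 16) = (v - 4)*(v + 4)*(v - 4)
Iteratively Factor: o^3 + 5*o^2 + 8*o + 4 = (o + 2)*(o^2 + 3*o + 2) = (o + 1)*(o + 2)*(o + 2)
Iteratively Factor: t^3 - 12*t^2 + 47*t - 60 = (t - 3)*(t^2 - 9*t + 20) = (t - 4)*(t - 3)*(t - 5)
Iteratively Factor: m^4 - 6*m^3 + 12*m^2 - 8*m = (m - 2)*(m^3 - 4*m^2 + 4*m) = m*(m - 2)*(m^2 - 4*m + 4) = m*(m - 2)^2*(m - 2)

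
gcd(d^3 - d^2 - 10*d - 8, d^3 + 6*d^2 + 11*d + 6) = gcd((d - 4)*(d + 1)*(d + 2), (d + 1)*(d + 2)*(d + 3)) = d^2 + 3*d + 2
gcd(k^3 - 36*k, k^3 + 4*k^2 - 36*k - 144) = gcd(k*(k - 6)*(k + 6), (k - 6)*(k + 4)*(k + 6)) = k^2 - 36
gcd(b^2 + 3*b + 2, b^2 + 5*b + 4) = b + 1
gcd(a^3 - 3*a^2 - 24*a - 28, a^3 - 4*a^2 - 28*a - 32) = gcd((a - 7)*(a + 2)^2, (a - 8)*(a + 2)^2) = a^2 + 4*a + 4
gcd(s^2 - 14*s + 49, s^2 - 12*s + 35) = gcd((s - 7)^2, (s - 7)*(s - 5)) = s - 7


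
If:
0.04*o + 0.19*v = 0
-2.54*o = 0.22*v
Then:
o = 0.00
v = 0.00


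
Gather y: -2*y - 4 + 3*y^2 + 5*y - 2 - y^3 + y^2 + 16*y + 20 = -y^3 + 4*y^2 + 19*y + 14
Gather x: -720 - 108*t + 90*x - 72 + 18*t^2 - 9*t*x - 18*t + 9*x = 18*t^2 - 126*t + x*(99 - 9*t) - 792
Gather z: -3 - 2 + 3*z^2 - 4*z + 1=3*z^2 - 4*z - 4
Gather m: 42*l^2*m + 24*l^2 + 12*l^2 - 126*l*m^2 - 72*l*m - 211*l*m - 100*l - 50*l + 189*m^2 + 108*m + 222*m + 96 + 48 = 36*l^2 - 150*l + m^2*(189 - 126*l) + m*(42*l^2 - 283*l + 330) + 144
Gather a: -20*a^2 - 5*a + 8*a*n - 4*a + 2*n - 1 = -20*a^2 + a*(8*n - 9) + 2*n - 1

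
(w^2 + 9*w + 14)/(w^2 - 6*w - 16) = (w + 7)/(w - 8)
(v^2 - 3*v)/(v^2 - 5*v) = (v - 3)/(v - 5)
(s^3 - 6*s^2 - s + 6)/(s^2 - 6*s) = s - 1/s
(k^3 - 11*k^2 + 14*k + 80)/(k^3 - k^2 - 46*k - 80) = (k - 5)/(k + 5)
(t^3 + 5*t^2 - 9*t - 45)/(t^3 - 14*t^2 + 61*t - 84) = (t^2 + 8*t + 15)/(t^2 - 11*t + 28)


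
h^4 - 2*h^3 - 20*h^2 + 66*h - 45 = (h - 3)^2*(h - 1)*(h + 5)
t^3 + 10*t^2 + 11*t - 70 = (t - 2)*(t + 5)*(t + 7)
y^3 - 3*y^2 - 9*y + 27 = (y - 3)^2*(y + 3)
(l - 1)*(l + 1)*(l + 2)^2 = l^4 + 4*l^3 + 3*l^2 - 4*l - 4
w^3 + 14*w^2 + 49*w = w*(w + 7)^2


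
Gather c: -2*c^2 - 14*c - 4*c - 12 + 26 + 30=-2*c^2 - 18*c + 44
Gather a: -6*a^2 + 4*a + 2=-6*a^2 + 4*a + 2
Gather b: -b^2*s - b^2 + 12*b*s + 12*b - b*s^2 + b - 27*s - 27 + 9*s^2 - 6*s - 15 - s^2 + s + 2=b^2*(-s - 1) + b*(-s^2 + 12*s + 13) + 8*s^2 - 32*s - 40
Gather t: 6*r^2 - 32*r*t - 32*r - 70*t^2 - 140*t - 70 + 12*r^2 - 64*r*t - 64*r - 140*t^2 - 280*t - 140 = 18*r^2 - 96*r - 210*t^2 + t*(-96*r - 420) - 210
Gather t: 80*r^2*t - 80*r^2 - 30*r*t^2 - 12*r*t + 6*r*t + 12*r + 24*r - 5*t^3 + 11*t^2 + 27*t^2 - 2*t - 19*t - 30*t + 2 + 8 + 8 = -80*r^2 + 36*r - 5*t^3 + t^2*(38 - 30*r) + t*(80*r^2 - 6*r - 51) + 18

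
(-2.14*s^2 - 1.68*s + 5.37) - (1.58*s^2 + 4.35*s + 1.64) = -3.72*s^2 - 6.03*s + 3.73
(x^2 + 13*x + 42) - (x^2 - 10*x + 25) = 23*x + 17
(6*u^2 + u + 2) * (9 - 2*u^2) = -12*u^4 - 2*u^3 + 50*u^2 + 9*u + 18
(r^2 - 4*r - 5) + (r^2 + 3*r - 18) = 2*r^2 - r - 23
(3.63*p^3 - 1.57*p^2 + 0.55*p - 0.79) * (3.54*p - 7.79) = 12.8502*p^4 - 33.8355*p^3 + 14.1773*p^2 - 7.0811*p + 6.1541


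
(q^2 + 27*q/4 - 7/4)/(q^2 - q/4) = (q + 7)/q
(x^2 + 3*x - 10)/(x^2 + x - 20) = (x - 2)/(x - 4)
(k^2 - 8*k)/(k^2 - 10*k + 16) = k/(k - 2)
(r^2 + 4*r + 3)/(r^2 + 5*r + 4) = (r + 3)/(r + 4)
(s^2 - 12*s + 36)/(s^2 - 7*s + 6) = (s - 6)/(s - 1)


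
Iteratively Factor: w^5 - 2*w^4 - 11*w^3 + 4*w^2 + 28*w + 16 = (w + 1)*(w^4 - 3*w^3 - 8*w^2 + 12*w + 16) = (w - 2)*(w + 1)*(w^3 - w^2 - 10*w - 8) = (w - 2)*(w + 1)^2*(w^2 - 2*w - 8) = (w - 2)*(w + 1)^2*(w + 2)*(w - 4)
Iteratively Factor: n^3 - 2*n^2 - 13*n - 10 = (n + 1)*(n^2 - 3*n - 10) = (n - 5)*(n + 1)*(n + 2)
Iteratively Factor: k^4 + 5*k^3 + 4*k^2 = (k + 4)*(k^3 + k^2) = (k + 1)*(k + 4)*(k^2) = k*(k + 1)*(k + 4)*(k)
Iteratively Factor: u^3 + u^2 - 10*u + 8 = (u - 1)*(u^2 + 2*u - 8) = (u - 2)*(u - 1)*(u + 4)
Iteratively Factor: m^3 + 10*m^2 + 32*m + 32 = (m + 4)*(m^2 + 6*m + 8) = (m + 2)*(m + 4)*(m + 4)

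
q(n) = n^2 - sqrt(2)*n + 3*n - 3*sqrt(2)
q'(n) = 2*n - sqrt(2) + 3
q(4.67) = 24.97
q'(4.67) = 10.93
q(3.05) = 9.90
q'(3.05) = 7.69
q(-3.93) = 4.97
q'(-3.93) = -6.27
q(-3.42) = 2.03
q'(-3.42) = -5.25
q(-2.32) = -2.54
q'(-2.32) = -3.05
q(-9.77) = 75.72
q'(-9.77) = -17.95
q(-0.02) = -4.27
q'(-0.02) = 1.55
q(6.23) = 44.45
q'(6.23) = 14.05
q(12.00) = 158.79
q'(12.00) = 25.59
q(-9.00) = 62.49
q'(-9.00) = -16.41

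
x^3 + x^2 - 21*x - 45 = (x - 5)*(x + 3)^2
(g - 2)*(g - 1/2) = g^2 - 5*g/2 + 1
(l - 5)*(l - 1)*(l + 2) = l^3 - 4*l^2 - 7*l + 10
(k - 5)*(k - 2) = k^2 - 7*k + 10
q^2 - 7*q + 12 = (q - 4)*(q - 3)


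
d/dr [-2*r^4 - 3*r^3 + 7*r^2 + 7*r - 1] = -8*r^3 - 9*r^2 + 14*r + 7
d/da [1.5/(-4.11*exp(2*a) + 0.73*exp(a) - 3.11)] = (12.33*exp(a) - 1.095)*exp(a)/(4.11*exp(2*a) - 0.73*exp(a) + 3.11)^2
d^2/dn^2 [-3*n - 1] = 0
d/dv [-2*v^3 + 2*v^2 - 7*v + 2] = -6*v^2 + 4*v - 7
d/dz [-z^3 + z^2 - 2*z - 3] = -3*z^2 + 2*z - 2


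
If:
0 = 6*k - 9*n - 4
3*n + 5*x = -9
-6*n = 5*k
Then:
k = 8/27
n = -20/81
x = -223/135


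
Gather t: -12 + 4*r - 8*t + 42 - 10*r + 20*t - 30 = -6*r + 12*t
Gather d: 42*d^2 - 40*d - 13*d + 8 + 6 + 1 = 42*d^2 - 53*d + 15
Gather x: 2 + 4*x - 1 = 4*x + 1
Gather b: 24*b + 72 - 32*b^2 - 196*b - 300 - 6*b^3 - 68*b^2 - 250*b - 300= -6*b^3 - 100*b^2 - 422*b - 528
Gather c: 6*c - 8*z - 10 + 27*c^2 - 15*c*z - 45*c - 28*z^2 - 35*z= 27*c^2 + c*(-15*z - 39) - 28*z^2 - 43*z - 10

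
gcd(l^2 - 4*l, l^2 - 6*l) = l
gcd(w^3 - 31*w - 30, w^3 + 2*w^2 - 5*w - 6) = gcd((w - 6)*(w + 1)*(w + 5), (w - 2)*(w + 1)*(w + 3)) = w + 1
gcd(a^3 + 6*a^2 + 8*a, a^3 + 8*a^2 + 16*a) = a^2 + 4*a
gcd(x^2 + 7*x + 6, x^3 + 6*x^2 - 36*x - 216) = x + 6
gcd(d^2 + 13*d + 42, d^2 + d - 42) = d + 7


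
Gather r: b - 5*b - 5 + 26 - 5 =16 - 4*b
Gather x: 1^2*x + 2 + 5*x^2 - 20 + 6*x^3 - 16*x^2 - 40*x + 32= 6*x^3 - 11*x^2 - 39*x + 14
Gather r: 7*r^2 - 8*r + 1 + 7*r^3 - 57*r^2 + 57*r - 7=7*r^3 - 50*r^2 + 49*r - 6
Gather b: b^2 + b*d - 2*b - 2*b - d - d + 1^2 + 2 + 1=b^2 + b*(d - 4) - 2*d + 4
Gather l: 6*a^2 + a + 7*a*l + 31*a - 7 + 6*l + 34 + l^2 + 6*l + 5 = 6*a^2 + 32*a + l^2 + l*(7*a + 12) + 32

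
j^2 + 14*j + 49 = (j + 7)^2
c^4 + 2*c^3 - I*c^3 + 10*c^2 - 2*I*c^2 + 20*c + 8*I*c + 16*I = (c + 2)*(c - 4*I)*(c + I)*(c + 2*I)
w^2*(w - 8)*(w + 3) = w^4 - 5*w^3 - 24*w^2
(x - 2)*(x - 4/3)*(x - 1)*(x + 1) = x^4 - 10*x^3/3 + 5*x^2/3 + 10*x/3 - 8/3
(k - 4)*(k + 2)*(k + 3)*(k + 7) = k^4 + 8*k^3 - 7*k^2 - 122*k - 168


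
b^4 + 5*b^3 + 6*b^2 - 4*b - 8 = (b - 1)*(b + 2)^3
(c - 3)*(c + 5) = c^2 + 2*c - 15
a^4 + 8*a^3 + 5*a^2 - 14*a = a*(a - 1)*(a + 2)*(a + 7)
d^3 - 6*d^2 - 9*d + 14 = (d - 7)*(d - 1)*(d + 2)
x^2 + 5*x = x*(x + 5)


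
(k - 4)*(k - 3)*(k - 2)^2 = k^4 - 11*k^3 + 44*k^2 - 76*k + 48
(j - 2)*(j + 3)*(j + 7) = j^3 + 8*j^2 + j - 42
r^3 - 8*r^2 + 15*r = r*(r - 5)*(r - 3)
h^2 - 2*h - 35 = (h - 7)*(h + 5)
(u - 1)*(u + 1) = u^2 - 1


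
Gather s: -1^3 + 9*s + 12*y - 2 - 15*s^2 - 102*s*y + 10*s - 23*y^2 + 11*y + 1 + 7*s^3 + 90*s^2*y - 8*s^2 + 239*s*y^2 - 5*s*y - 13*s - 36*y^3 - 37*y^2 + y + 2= 7*s^3 + s^2*(90*y - 23) + s*(239*y^2 - 107*y + 6) - 36*y^3 - 60*y^2 + 24*y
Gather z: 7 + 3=10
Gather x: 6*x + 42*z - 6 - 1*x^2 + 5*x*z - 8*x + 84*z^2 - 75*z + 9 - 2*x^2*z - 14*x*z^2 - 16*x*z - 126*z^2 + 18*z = x^2*(-2*z - 1) + x*(-14*z^2 - 11*z - 2) - 42*z^2 - 15*z + 3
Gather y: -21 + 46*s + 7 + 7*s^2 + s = 7*s^2 + 47*s - 14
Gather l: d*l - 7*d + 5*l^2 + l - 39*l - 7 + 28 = -7*d + 5*l^2 + l*(d - 38) + 21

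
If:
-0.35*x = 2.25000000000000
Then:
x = -6.43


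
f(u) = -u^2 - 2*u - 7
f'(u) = -2*u - 2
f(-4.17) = -16.05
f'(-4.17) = 6.34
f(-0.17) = -6.69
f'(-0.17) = -1.66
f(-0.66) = -6.12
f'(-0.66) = -0.68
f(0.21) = -7.46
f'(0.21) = -2.42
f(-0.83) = -6.03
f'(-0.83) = -0.34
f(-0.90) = -6.01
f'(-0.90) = -0.20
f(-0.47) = -6.28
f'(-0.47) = -1.06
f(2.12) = -15.73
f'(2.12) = -6.24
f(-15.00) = -202.00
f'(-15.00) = 28.00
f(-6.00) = -31.00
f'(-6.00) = 10.00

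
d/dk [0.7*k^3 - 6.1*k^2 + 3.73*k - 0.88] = 2.1*k^2 - 12.2*k + 3.73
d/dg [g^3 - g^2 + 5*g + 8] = 3*g^2 - 2*g + 5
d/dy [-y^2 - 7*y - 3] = -2*y - 7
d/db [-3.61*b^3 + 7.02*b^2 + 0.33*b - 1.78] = -10.83*b^2 + 14.04*b + 0.33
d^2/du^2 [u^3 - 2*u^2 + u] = 6*u - 4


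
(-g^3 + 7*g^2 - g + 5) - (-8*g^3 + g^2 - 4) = 7*g^3 + 6*g^2 - g + 9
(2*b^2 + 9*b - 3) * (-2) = -4*b^2 - 18*b + 6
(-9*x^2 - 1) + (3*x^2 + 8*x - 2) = -6*x^2 + 8*x - 3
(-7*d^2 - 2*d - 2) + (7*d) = -7*d^2 + 5*d - 2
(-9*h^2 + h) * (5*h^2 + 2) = -45*h^4 + 5*h^3 - 18*h^2 + 2*h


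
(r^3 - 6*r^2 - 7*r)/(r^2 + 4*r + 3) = r*(r - 7)/(r + 3)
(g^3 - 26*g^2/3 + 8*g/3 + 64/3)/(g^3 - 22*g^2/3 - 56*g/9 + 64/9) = 3*(g - 2)/(3*g - 2)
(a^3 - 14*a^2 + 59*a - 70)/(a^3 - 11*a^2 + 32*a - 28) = (a - 5)/(a - 2)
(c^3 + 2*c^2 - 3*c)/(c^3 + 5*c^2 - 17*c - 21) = c*(c^2 + 2*c - 3)/(c^3 + 5*c^2 - 17*c - 21)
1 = 1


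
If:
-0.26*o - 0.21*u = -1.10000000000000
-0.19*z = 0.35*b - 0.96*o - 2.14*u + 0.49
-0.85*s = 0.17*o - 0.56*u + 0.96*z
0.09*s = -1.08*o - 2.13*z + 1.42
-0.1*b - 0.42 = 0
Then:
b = -4.20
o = 7.57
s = -0.69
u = -4.13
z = -3.14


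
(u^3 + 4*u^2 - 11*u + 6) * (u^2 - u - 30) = u^5 + 3*u^4 - 45*u^3 - 103*u^2 + 324*u - 180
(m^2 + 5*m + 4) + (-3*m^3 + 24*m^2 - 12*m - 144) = -3*m^3 + 25*m^2 - 7*m - 140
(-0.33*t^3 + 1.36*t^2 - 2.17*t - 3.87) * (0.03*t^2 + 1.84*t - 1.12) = -0.0099*t^5 - 0.5664*t^4 + 2.8069*t^3 - 5.6321*t^2 - 4.6904*t + 4.3344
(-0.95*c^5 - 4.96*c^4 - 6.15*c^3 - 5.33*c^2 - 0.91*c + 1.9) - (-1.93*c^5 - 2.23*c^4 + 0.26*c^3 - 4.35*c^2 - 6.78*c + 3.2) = 0.98*c^5 - 2.73*c^4 - 6.41*c^3 - 0.98*c^2 + 5.87*c - 1.3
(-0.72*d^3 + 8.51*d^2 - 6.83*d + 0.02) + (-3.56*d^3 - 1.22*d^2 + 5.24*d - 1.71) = -4.28*d^3 + 7.29*d^2 - 1.59*d - 1.69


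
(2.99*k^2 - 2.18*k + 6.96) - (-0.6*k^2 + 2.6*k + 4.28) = 3.59*k^2 - 4.78*k + 2.68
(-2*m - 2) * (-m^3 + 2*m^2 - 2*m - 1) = 2*m^4 - 2*m^3 + 6*m + 2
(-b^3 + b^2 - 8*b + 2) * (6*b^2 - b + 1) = -6*b^5 + 7*b^4 - 50*b^3 + 21*b^2 - 10*b + 2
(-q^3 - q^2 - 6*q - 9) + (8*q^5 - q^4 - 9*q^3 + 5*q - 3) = 8*q^5 - q^4 - 10*q^3 - q^2 - q - 12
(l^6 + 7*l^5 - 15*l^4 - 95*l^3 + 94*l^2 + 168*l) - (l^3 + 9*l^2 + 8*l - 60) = l^6 + 7*l^5 - 15*l^4 - 96*l^3 + 85*l^2 + 160*l + 60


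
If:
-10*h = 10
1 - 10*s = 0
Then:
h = -1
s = 1/10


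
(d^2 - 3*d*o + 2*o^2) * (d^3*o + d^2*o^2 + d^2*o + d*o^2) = d^5*o - 2*d^4*o^2 + d^4*o - d^3*o^3 - 2*d^3*o^2 + 2*d^2*o^4 - d^2*o^3 + 2*d*o^4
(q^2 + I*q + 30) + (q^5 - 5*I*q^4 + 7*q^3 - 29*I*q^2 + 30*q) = q^5 - 5*I*q^4 + 7*q^3 + q^2 - 29*I*q^2 + 30*q + I*q + 30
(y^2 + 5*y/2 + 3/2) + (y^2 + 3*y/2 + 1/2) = 2*y^2 + 4*y + 2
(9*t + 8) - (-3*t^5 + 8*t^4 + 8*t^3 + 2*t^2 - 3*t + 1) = 3*t^5 - 8*t^4 - 8*t^3 - 2*t^2 + 12*t + 7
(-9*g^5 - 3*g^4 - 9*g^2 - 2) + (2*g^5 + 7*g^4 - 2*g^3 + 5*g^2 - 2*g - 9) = -7*g^5 + 4*g^4 - 2*g^3 - 4*g^2 - 2*g - 11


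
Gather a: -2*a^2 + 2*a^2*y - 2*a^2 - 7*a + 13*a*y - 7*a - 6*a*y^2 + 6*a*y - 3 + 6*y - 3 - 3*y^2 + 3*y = a^2*(2*y - 4) + a*(-6*y^2 + 19*y - 14) - 3*y^2 + 9*y - 6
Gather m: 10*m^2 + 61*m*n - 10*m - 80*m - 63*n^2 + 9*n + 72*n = 10*m^2 + m*(61*n - 90) - 63*n^2 + 81*n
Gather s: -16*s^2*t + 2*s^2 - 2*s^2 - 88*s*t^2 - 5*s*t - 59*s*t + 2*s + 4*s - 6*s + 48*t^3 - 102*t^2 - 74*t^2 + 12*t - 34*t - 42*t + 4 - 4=-16*s^2*t + s*(-88*t^2 - 64*t) + 48*t^3 - 176*t^2 - 64*t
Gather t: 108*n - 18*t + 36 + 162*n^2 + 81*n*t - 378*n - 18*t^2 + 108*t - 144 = 162*n^2 - 270*n - 18*t^2 + t*(81*n + 90) - 108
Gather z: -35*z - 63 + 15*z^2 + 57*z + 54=15*z^2 + 22*z - 9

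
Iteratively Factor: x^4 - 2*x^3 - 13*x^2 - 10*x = (x + 2)*(x^3 - 4*x^2 - 5*x) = (x + 1)*(x + 2)*(x^2 - 5*x) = x*(x + 1)*(x + 2)*(x - 5)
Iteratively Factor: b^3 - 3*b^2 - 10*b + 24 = (b - 4)*(b^2 + b - 6) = (b - 4)*(b - 2)*(b + 3)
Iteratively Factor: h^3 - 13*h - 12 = (h + 3)*(h^2 - 3*h - 4) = (h - 4)*(h + 3)*(h + 1)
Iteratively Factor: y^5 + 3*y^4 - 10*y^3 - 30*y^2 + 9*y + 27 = (y - 1)*(y^4 + 4*y^3 - 6*y^2 - 36*y - 27) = (y - 1)*(y + 3)*(y^3 + y^2 - 9*y - 9) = (y - 1)*(y + 1)*(y + 3)*(y^2 - 9) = (y - 3)*(y - 1)*(y + 1)*(y + 3)*(y + 3)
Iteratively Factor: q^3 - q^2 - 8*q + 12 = (q + 3)*(q^2 - 4*q + 4) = (q - 2)*(q + 3)*(q - 2)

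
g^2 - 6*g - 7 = (g - 7)*(g + 1)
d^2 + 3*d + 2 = (d + 1)*(d + 2)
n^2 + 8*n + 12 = (n + 2)*(n + 6)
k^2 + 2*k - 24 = (k - 4)*(k + 6)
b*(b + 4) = b^2 + 4*b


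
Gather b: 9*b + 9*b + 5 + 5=18*b + 10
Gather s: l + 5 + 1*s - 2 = l + s + 3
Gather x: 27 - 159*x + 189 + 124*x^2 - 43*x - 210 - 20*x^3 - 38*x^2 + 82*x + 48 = -20*x^3 + 86*x^2 - 120*x + 54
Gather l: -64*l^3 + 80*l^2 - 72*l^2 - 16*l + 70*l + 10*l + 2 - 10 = -64*l^3 + 8*l^2 + 64*l - 8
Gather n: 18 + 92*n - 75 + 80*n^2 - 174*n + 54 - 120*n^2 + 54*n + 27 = -40*n^2 - 28*n + 24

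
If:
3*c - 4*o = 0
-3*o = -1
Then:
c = 4/9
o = 1/3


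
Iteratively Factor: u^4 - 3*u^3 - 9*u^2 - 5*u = (u + 1)*(u^3 - 4*u^2 - 5*u) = (u + 1)^2*(u^2 - 5*u) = (u - 5)*(u + 1)^2*(u)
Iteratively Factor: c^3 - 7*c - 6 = (c + 2)*(c^2 - 2*c - 3) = (c + 1)*(c + 2)*(c - 3)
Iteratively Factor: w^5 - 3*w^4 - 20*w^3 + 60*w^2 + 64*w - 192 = (w - 3)*(w^4 - 20*w^2 + 64) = (w - 3)*(w + 4)*(w^3 - 4*w^2 - 4*w + 16) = (w - 4)*(w - 3)*(w + 4)*(w^2 - 4) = (w - 4)*(w - 3)*(w + 2)*(w + 4)*(w - 2)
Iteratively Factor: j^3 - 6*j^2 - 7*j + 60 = (j + 3)*(j^2 - 9*j + 20) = (j - 5)*(j + 3)*(j - 4)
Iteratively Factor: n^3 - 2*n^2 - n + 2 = (n - 2)*(n^2 - 1) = (n - 2)*(n - 1)*(n + 1)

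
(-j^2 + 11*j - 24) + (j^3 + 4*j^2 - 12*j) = j^3 + 3*j^2 - j - 24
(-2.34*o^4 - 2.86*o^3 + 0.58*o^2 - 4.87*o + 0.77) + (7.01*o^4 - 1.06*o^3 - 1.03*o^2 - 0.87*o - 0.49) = 4.67*o^4 - 3.92*o^3 - 0.45*o^2 - 5.74*o + 0.28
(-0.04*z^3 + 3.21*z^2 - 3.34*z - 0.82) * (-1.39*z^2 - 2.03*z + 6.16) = 0.0556*z^5 - 4.3807*z^4 - 2.1201*z^3 + 27.6936*z^2 - 18.9098*z - 5.0512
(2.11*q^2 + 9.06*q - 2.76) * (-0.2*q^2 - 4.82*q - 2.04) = -0.422*q^4 - 11.9822*q^3 - 47.4216*q^2 - 5.1792*q + 5.6304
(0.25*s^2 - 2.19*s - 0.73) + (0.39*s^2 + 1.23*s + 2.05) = 0.64*s^2 - 0.96*s + 1.32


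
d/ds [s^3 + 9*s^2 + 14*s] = 3*s^2 + 18*s + 14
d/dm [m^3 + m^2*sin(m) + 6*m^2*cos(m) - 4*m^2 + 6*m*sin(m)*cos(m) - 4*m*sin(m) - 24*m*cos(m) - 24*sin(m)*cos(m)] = -6*m^2*sin(m) + m^2*cos(m) + 3*m^2 + 26*m*sin(m) + 8*m*cos(m) + 6*m*cos(2*m) - 8*m - 4*sin(m) + 3*sin(2*m) - 24*cos(m) - 24*cos(2*m)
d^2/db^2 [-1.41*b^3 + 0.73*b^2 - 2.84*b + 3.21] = 1.46 - 8.46*b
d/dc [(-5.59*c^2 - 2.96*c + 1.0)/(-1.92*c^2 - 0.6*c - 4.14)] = (-2.3292*c^2 + 50.1252*c + 12.8544)/(3.6864*c^4 + 2.304*c^3 + 16.2576*c^2 + 4.968*c + 17.1396)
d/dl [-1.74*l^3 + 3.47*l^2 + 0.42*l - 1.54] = -5.22*l^2 + 6.94*l + 0.42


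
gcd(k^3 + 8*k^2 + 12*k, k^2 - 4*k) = k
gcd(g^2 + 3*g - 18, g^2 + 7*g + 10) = 1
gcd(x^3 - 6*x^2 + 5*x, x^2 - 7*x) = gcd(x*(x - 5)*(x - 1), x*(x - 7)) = x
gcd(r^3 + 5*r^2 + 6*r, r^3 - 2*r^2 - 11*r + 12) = r + 3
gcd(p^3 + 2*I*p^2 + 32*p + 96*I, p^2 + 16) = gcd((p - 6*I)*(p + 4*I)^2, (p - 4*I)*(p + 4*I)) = p + 4*I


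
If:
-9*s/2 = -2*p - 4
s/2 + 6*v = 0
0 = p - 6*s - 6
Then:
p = -34/5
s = -32/15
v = 8/45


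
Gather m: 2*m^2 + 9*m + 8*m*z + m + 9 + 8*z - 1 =2*m^2 + m*(8*z + 10) + 8*z + 8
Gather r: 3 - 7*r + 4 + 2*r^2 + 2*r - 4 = 2*r^2 - 5*r + 3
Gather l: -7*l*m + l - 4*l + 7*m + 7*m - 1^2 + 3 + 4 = l*(-7*m - 3) + 14*m + 6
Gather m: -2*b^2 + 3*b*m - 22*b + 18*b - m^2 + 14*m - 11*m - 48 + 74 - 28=-2*b^2 - 4*b - m^2 + m*(3*b + 3) - 2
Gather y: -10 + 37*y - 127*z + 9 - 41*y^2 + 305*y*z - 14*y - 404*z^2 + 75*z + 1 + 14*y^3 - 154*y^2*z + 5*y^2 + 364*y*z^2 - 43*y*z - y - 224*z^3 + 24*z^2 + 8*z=14*y^3 + y^2*(-154*z - 36) + y*(364*z^2 + 262*z + 22) - 224*z^3 - 380*z^2 - 44*z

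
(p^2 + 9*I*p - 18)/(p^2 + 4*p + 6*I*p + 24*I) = (p + 3*I)/(p + 4)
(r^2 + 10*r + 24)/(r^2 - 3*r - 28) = (r + 6)/(r - 7)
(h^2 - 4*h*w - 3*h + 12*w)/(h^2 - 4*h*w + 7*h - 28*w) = (h - 3)/(h + 7)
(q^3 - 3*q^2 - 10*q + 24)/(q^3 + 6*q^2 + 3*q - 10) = (q^3 - 3*q^2 - 10*q + 24)/(q^3 + 6*q^2 + 3*q - 10)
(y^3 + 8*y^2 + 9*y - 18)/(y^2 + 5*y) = (y^3 + 8*y^2 + 9*y - 18)/(y*(y + 5))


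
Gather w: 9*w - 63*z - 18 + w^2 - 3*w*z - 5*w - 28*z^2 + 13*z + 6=w^2 + w*(4 - 3*z) - 28*z^2 - 50*z - 12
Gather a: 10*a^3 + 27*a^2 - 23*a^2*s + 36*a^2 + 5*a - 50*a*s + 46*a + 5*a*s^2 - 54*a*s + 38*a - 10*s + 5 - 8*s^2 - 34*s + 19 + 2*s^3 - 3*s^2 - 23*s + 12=10*a^3 + a^2*(63 - 23*s) + a*(5*s^2 - 104*s + 89) + 2*s^3 - 11*s^2 - 67*s + 36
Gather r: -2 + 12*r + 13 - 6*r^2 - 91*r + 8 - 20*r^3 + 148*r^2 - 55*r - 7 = -20*r^3 + 142*r^2 - 134*r + 12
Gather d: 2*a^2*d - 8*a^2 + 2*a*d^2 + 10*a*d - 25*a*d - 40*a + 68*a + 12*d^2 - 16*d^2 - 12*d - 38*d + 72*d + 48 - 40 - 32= -8*a^2 + 28*a + d^2*(2*a - 4) + d*(2*a^2 - 15*a + 22) - 24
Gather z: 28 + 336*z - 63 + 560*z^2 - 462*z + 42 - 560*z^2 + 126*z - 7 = 0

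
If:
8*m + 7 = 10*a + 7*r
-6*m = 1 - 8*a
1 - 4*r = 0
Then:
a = -47/8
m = -8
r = 1/4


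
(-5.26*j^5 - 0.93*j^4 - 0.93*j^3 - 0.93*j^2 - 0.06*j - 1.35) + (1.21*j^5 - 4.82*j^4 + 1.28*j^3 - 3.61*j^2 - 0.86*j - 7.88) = -4.05*j^5 - 5.75*j^4 + 0.35*j^3 - 4.54*j^2 - 0.92*j - 9.23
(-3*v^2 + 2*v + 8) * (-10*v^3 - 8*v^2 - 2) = 30*v^5 + 4*v^4 - 96*v^3 - 58*v^2 - 4*v - 16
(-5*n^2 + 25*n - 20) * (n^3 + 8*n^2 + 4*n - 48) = -5*n^5 - 15*n^4 + 160*n^3 + 180*n^2 - 1280*n + 960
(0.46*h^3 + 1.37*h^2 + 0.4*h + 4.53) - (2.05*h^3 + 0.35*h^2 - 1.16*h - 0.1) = -1.59*h^3 + 1.02*h^2 + 1.56*h + 4.63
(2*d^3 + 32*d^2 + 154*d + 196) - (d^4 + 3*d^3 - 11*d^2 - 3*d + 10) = -d^4 - d^3 + 43*d^2 + 157*d + 186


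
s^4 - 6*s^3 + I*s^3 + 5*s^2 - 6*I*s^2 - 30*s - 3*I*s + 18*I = (s - 6)*(s - I)^2*(s + 3*I)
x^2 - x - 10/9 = (x - 5/3)*(x + 2/3)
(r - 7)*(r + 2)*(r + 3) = r^3 - 2*r^2 - 29*r - 42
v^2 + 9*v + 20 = (v + 4)*(v + 5)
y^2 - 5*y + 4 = (y - 4)*(y - 1)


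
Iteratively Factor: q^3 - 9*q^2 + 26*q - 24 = (q - 4)*(q^2 - 5*q + 6) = (q - 4)*(q - 3)*(q - 2)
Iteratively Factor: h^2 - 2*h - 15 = (h + 3)*(h - 5)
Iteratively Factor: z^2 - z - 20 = (z + 4)*(z - 5)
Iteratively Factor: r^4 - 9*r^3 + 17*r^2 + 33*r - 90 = (r - 5)*(r^3 - 4*r^2 - 3*r + 18) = (r - 5)*(r - 3)*(r^2 - r - 6) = (r - 5)*(r - 3)^2*(r + 2)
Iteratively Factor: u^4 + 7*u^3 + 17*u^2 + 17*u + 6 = (u + 3)*(u^3 + 4*u^2 + 5*u + 2) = (u + 2)*(u + 3)*(u^2 + 2*u + 1) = (u + 1)*(u + 2)*(u + 3)*(u + 1)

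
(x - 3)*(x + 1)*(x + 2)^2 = x^4 + 2*x^3 - 7*x^2 - 20*x - 12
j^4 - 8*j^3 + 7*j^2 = j^2*(j - 7)*(j - 1)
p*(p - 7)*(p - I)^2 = p^4 - 7*p^3 - 2*I*p^3 - p^2 + 14*I*p^2 + 7*p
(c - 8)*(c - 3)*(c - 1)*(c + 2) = c^4 - 10*c^3 + 11*c^2 + 46*c - 48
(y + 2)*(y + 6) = y^2 + 8*y + 12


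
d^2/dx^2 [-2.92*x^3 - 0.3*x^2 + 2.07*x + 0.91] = -17.52*x - 0.6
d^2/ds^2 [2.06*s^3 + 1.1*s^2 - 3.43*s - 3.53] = 12.36*s + 2.2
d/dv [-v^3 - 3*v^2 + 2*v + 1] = -3*v^2 - 6*v + 2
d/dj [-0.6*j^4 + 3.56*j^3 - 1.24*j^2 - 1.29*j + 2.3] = -2.4*j^3 + 10.68*j^2 - 2.48*j - 1.29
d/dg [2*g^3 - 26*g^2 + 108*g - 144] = 6*g^2 - 52*g + 108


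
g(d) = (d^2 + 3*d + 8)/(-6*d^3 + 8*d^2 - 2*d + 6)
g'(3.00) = 0.27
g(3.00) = -0.29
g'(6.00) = 0.02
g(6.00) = -0.06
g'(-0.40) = 1.36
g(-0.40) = 0.82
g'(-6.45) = 0.00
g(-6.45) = 0.02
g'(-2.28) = 0.04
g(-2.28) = 0.05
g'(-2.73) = 0.02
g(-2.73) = 0.04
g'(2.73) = 0.43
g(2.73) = -0.38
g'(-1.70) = 0.12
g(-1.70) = 0.09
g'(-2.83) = 0.02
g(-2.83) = 0.04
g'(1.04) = 2.61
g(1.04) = 2.10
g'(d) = (2*d + 3)/(-6*d^3 + 8*d^2 - 2*d + 6) + (d^2 + 3*d + 8)*(18*d^2 - 16*d + 2)/(-6*d^3 + 8*d^2 - 2*d + 6)^2 = (3*d^4 + 18*d^3 + 59*d^2 - 58*d + 17)/(2*(9*d^6 - 24*d^5 + 22*d^4 - 26*d^3 + 25*d^2 - 6*d + 9))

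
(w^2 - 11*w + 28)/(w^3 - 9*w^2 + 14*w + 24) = (w - 7)/(w^2 - 5*w - 6)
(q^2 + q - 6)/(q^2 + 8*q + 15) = (q - 2)/(q + 5)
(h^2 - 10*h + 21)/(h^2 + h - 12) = (h - 7)/(h + 4)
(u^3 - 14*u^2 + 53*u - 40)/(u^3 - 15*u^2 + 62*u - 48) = (u - 5)/(u - 6)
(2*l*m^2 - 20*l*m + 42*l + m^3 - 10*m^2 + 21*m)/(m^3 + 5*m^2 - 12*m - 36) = (2*l*m - 14*l + m^2 - 7*m)/(m^2 + 8*m + 12)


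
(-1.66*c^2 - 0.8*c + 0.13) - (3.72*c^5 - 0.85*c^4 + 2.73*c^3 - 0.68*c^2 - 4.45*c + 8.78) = -3.72*c^5 + 0.85*c^4 - 2.73*c^3 - 0.98*c^2 + 3.65*c - 8.65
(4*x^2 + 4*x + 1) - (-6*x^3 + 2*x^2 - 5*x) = 6*x^3 + 2*x^2 + 9*x + 1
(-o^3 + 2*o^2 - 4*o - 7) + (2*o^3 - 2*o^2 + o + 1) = o^3 - 3*o - 6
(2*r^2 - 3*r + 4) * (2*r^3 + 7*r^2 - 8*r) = 4*r^5 + 8*r^4 - 29*r^3 + 52*r^2 - 32*r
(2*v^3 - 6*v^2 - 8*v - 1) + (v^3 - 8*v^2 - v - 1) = 3*v^3 - 14*v^2 - 9*v - 2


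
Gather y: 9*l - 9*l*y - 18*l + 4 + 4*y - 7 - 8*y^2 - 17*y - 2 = -9*l - 8*y^2 + y*(-9*l - 13) - 5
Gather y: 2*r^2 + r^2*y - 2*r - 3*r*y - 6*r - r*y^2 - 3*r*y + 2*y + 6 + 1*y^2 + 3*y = 2*r^2 - 8*r + y^2*(1 - r) + y*(r^2 - 6*r + 5) + 6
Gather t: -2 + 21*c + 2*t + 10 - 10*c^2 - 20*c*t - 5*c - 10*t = -10*c^2 + 16*c + t*(-20*c - 8) + 8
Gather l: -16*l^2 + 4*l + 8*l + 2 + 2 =-16*l^2 + 12*l + 4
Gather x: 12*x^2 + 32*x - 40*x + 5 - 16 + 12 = 12*x^2 - 8*x + 1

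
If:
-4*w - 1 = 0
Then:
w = -1/4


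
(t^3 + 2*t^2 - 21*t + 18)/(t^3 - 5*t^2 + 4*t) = (t^2 + 3*t - 18)/(t*(t - 4))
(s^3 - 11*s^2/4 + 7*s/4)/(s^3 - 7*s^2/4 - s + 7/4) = s/(s + 1)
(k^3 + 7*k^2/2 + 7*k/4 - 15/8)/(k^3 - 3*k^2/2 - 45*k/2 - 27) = (k^2 + 2*k - 5/4)/(k^2 - 3*k - 18)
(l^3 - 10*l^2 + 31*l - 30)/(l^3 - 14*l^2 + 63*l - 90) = (l - 2)/(l - 6)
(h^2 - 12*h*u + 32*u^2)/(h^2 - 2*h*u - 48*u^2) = (h - 4*u)/(h + 6*u)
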